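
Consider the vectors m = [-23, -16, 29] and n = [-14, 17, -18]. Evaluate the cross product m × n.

i: (-16)·(-18) - 29·17 = 288 - 493 = -205
j: 29·(-14) - (-23)·(-18) = -406 - 414 = -820
k: (-23)·17 - (-16)·(-14) = -391 - 224 = -615
m × n = (-205, -820, -615)

(-205, -820, -615)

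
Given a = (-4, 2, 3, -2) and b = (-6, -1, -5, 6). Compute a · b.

-5

a · b = (-4)·(-6) + 2·(-1) + 3·(-5) + (-2)·6 = 24 - 2 - 15 - 12 = -5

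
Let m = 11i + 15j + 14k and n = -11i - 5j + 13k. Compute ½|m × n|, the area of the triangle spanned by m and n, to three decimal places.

206.479

i: 15·13 - 14·(-5) = 195 - (-70) = 265
j: 14·(-11) - 11·13 = -154 - 143 = -297
k: 11·(-5) - 15·(-11) = -55 - (-165) = 110
m × n = (265, -297, 110)
|m × n| = √(265² + (-297)² + 110²) = √170534 ≈ 412.9576
area = ½ · 412.9576 ≈ 206.479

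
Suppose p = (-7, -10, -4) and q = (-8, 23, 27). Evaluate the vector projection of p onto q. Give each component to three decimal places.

(1.707, -4.906, -5.759)

p · q = (-7)·(-8) + (-10)·23 + (-4)·27 = 56 - 230 - 108 = -282
|q|² = 64 + 529 + 729 = 1322
proj_q p = (-282/1322) · (-8, 23, 27) ≈ (1.707, -4.906, -5.759)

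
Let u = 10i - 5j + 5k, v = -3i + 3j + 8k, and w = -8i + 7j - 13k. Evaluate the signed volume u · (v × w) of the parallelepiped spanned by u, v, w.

-420

v × w:
i: 3·(-13) - 8·7 = -39 - 56 = -95
j: 8·(-8) - (-3)·(-13) = -64 - 39 = -103
k: (-3)·7 - 3·(-8) = -21 - (-24) = 3
v × w = (-95, -103, 3)
u · (v × w) = 10·(-95) + (-5)·(-103) + 5·3 = -950 + 515 + 15 = -420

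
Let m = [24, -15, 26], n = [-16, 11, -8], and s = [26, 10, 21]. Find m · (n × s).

-6052

n × s:
i: 11·21 - (-8)·10 = 231 - (-80) = 311
j: (-8)·26 - (-16)·21 = -208 - (-336) = 128
k: (-16)·10 - 11·26 = -160 - 286 = -446
n × s = (311, 128, -446)
m · (n × s) = 24·311 + (-15)·128 + 26·(-446) = 7464 - 1920 - 11596 = -6052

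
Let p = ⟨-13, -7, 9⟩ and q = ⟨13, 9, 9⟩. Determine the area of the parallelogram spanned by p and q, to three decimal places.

i: (-7)·9 - 9·9 = -63 - 81 = -144
j: 9·13 - (-13)·9 = 117 - (-117) = 234
k: (-13)·9 - (-7)·13 = -117 - (-91) = -26
p × q = (-144, 234, -26)
|p × q| = √((-144)² + 234² + (-26)²) = √76168 ≈ 275.9855

275.986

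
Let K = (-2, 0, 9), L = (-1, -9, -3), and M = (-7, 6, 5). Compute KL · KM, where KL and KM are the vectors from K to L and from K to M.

-11

KL = L − K = (1, -9, -12)
KM = M − K = (-5, 6, -4)
KL · KM = 1·(-5) + (-9)·6 + (-12)·(-4) = -5 - 54 + 48 = -11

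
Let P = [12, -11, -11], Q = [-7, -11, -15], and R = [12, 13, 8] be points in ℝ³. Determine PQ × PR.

PQ = (-19, 0, -4)
PR = (0, 24, 19)
i: 0·19 - (-4)·24 = 0 - (-96) = 96
j: (-4)·0 - (-19)·19 = 0 - (-361) = 361
k: (-19)·24 - 0·0 = -456 - 0 = -456
PQ × PR = (96, 361, -456)

(96, 361, -456)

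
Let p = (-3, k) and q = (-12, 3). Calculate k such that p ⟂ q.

-12

p · q = (-3)·(-12) + k·3 = 36 + 3k
Set equal to 0: 3k = -36, so k = -12.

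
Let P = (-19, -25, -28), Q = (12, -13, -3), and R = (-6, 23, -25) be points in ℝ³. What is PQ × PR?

(-1164, 232, 1332)

PQ = (31, 12, 25)
PR = (13, 48, 3)
i: 12·3 - 25·48 = 36 - 1200 = -1164
j: 25·13 - 31·3 = 325 - 93 = 232
k: 31·48 - 12·13 = 1488 - 156 = 1332
PQ × PR = (-1164, 232, 1332)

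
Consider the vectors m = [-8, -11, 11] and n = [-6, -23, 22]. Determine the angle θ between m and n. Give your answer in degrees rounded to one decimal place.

16.6

m · n = (-8)·(-6) + (-11)·(-23) + 11·22 = 48 + 253 + 242 = 543
|m|² = 64 + 121 + 121 = 306,  |m| = √306 ≈ 17.492856
|n|² = 36 + 529 + 484 = 1049,  |n| = √1049 ≈ 32.388269
cos θ = 543 / (17.492856 · 32.388269) ≈ 0.95841
θ = arccos(0.95841) ≈ 16.6°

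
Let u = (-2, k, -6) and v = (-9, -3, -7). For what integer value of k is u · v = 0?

20

u · v = (-2)·(-9) + k·(-3) + (-6)·(-7) = 60 - 3k
Set equal to 0: -3k = -60, so k = 20.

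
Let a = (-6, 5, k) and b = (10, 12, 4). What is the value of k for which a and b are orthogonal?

0

a · b = (-6)·10 + 5·12 + k·4 = 0 + 4k
Set equal to 0: 4k = 0, so k = 0.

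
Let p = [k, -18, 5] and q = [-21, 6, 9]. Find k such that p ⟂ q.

p · q = k·(-21) + (-18)·6 + 5·9 = -63 - 21k
Set equal to 0: -21k = 63, so k = -3.

-3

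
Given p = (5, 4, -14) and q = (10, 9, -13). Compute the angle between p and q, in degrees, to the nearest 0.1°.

21.5

p · q = 5·10 + 4·9 + (-14)·(-13) = 50 + 36 + 182 = 268
|p|² = 25 + 16 + 196 = 237,  |p| = √237 ≈ 15.394804
|q|² = 100 + 81 + 169 = 350,  |q| = √350 ≈ 18.708287
cos θ = 268 / (15.394804 · 18.708287) ≈ 0.93052
θ = arccos(0.93052) ≈ 21.5°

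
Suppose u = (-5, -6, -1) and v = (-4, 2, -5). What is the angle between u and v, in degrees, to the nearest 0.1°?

75.8

u · v = (-5)·(-4) + (-6)·2 + (-1)·(-5) = 20 - 12 + 5 = 13
|u|² = 25 + 36 + 1 = 62,  |u| = √62 ≈ 7.874008
|v|² = 16 + 4 + 25 = 45,  |v| = √45 ≈ 6.708204
cos θ = 13 / (7.874008 · 6.708204) ≈ 0.24612
θ = arccos(0.24612) ≈ 75.8°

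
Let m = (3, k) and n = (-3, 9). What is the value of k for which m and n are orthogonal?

1

m · n = 3·(-3) + k·9 = -9 + 9k
Set equal to 0: 9k = 9, so k = 1.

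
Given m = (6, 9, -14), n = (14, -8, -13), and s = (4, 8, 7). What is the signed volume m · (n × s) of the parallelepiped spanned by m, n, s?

n × s:
i: (-8)·7 - (-13)·8 = -56 - (-104) = 48
j: (-13)·4 - 14·7 = -52 - 98 = -150
k: 14·8 - (-8)·4 = 112 - (-32) = 144
n × s = (48, -150, 144)
m · (n × s) = 6·48 + 9·(-150) + (-14)·144 = 288 - 1350 - 2016 = -3078

-3078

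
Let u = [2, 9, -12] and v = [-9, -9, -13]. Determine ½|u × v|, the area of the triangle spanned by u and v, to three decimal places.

i: 9·(-13) - (-12)·(-9) = -117 - 108 = -225
j: (-12)·(-9) - 2·(-13) = 108 - (-26) = 134
k: 2·(-9) - 9·(-9) = -18 - (-81) = 63
u × v = (-225, 134, 63)
|u × v| = √((-225)² + 134² + 63²) = √72550 ≈ 269.3511
area = ½ · 269.3511 ≈ 134.676

134.676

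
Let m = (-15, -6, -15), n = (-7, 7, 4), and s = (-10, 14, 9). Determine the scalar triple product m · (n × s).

177

n × s:
i: 7·9 - 4·14 = 63 - 56 = 7
j: 4·(-10) - (-7)·9 = -40 - (-63) = 23
k: (-7)·14 - 7·(-10) = -98 - (-70) = -28
n × s = (7, 23, -28)
m · (n × s) = (-15)·7 + (-6)·23 + (-15)·(-28) = -105 - 138 + 420 = 177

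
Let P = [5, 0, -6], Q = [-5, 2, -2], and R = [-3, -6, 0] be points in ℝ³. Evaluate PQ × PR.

(36, 28, 76)

PQ = (-10, 2, 4)
PR = (-8, -6, 6)
i: 2·6 - 4·(-6) = 12 - (-24) = 36
j: 4·(-8) - (-10)·6 = -32 - (-60) = 28
k: (-10)·(-6) - 2·(-8) = 60 - (-16) = 76
PQ × PR = (36, 28, 76)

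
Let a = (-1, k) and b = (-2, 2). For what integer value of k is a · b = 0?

a · b = (-1)·(-2) + k·2 = 2 + 2k
Set equal to 0: 2k = -2, so k = -1.

-1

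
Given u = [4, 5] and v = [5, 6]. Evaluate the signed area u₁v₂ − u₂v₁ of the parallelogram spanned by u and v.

-1

4·6 - 5·5 = 24 - 25 = -1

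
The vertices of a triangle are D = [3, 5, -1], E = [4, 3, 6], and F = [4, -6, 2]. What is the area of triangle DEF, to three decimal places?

DE = (1, -2, 7),  DF = (1, -11, 3)
i: (-2)·3 - 7·(-11) = -6 - (-77) = 71
j: 7·1 - 1·3 = 7 - 3 = 4
k: 1·(-11) - (-2)·1 = -11 - (-2) = -9
DE × DF = (71, 4, -9)
|DE × DF| = √5138 ≈ 71.6798
area = ½ · 71.6798 ≈ 35.840

35.840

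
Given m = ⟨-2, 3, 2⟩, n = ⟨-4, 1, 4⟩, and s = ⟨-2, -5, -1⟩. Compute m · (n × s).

-30

n × s:
i: 1·(-1) - 4·(-5) = -1 - (-20) = 19
j: 4·(-2) - (-4)·(-1) = -8 - 4 = -12
k: (-4)·(-5) - 1·(-2) = 20 - (-2) = 22
n × s = (19, -12, 22)
m · (n × s) = (-2)·19 + 3·(-12) + 2·22 = -38 - 36 + 44 = -30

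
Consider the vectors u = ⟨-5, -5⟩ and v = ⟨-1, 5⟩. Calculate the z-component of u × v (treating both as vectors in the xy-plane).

-30

(-5)·5 - (-5)·(-1) = -25 - 5 = -30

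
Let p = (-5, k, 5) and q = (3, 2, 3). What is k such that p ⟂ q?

p · q = (-5)·3 + k·2 + 5·3 = 0 + 2k
Set equal to 0: 2k = 0, so k = 0.

0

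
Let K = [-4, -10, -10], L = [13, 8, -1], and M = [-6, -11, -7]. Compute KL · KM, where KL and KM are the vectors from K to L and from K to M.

KL = L − K = (17, 18, 9)
KM = M − K = (-2, -1, 3)
KL · KM = 17·(-2) + 18·(-1) + 9·3 = -34 - 18 + 27 = -25

-25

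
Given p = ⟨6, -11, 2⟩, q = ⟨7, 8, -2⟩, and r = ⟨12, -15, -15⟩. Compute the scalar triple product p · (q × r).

-2193

q × r:
i: 8·(-15) - (-2)·(-15) = -120 - 30 = -150
j: (-2)·12 - 7·(-15) = -24 - (-105) = 81
k: 7·(-15) - 8·12 = -105 - 96 = -201
q × r = (-150, 81, -201)
p · (q × r) = 6·(-150) + (-11)·81 + 2·(-201) = -900 - 891 - 402 = -2193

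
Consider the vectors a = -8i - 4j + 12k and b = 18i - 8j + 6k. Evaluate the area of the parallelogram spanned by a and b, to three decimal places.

305.575

i: (-4)·6 - 12·(-8) = -24 - (-96) = 72
j: 12·18 - (-8)·6 = 216 - (-48) = 264
k: (-8)·(-8) - (-4)·18 = 64 - (-72) = 136
a × b = (72, 264, 136)
|a × b| = √(72² + 264² + 136²) = √93376 ≈ 305.5749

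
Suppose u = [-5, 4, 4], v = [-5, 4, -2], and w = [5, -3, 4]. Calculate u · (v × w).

-30

v × w:
i: 4·4 - (-2)·(-3) = 16 - 6 = 10
j: (-2)·5 - (-5)·4 = -10 - (-20) = 10
k: (-5)·(-3) - 4·5 = 15 - 20 = -5
v × w = (10, 10, -5)
u · (v × w) = (-5)·10 + 4·10 + 4·(-5) = -50 + 40 - 20 = -30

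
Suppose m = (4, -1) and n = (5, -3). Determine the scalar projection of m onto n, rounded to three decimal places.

3.944

m · n = 4·5 + (-1)·(-3) = 20 + 3 = 23
|n| = √(25 + 9) = √34 ≈ 5.8310
comp_n m = 23 / √34 ≈ 3.944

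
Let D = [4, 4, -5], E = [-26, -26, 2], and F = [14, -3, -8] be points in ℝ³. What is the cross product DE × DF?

DE = (-30, -30, 7)
DF = (10, -7, -3)
i: (-30)·(-3) - 7·(-7) = 90 - (-49) = 139
j: 7·10 - (-30)·(-3) = 70 - 90 = -20
k: (-30)·(-7) - (-30)·10 = 210 - (-300) = 510
DE × DF = (139, -20, 510)

(139, -20, 510)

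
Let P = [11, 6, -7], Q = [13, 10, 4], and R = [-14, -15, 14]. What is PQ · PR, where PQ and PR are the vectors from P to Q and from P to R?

PQ = Q − P = (2, 4, 11)
PR = R − P = (-25, -21, 21)
PQ · PR = 2·(-25) + 4·(-21) + 11·21 = -50 - 84 + 231 = 97

97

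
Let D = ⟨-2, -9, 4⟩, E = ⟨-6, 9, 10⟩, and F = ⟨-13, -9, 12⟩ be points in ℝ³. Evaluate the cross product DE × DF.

DE = (-4, 18, 6)
DF = (-11, 0, 8)
i: 18·8 - 6·0 = 144 - 0 = 144
j: 6·(-11) - (-4)·8 = -66 - (-32) = -34
k: (-4)·0 - 18·(-11) = 0 - (-198) = 198
DE × DF = (144, -34, 198)

(144, -34, 198)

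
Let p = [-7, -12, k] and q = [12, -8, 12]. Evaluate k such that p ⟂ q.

p · q = (-7)·12 + (-12)·(-8) + k·12 = 12 + 12k
Set equal to 0: 12k = -12, so k = -1.

-1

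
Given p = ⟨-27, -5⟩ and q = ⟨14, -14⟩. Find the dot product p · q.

p · q = (-27)·14 + (-5)·(-14) = -378 + 70 = -308

-308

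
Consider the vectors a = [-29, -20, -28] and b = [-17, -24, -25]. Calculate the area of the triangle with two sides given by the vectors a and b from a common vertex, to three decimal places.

233.624

i: (-20)·(-25) - (-28)·(-24) = 500 - 672 = -172
j: (-28)·(-17) - (-29)·(-25) = 476 - 725 = -249
k: (-29)·(-24) - (-20)·(-17) = 696 - 340 = 356
a × b = (-172, -249, 356)
|a × b| = √((-172)² + (-249)² + 356²) = √218321 ≈ 467.2483
area = ½ · 467.2483 ≈ 233.624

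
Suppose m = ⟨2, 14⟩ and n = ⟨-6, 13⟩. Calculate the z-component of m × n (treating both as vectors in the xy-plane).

110

2·13 - 14·(-6) = 26 - (-84) = 110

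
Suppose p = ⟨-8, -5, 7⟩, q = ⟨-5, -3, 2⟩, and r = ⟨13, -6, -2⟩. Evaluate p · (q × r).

259

q × r:
i: (-3)·(-2) - 2·(-6) = 6 - (-12) = 18
j: 2·13 - (-5)·(-2) = 26 - 10 = 16
k: (-5)·(-6) - (-3)·13 = 30 - (-39) = 69
q × r = (18, 16, 69)
p · (q × r) = (-8)·18 + (-5)·16 + 7·69 = -144 - 80 + 483 = 259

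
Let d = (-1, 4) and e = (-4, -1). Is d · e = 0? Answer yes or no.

d · e = (-1)·(-4) + 4·(-1) = 4 - 4 = 0
Zero, so the vectors are orthogonal.

yes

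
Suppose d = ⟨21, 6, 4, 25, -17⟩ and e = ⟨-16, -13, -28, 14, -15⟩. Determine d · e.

79

d · e = 21·(-16) + 6·(-13) + 4·(-28) + 25·14 + (-17)·(-15) = -336 - 78 - 112 + 350 + 255 = 79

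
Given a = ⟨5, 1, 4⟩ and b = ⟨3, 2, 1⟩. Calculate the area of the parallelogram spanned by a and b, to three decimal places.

12.124

i: 1·1 - 4·2 = 1 - 8 = -7
j: 4·3 - 5·1 = 12 - 5 = 7
k: 5·2 - 1·3 = 10 - 3 = 7
a × b = (-7, 7, 7)
|a × b| = √((-7)² + 7² + 7²) = √147 ≈ 12.1244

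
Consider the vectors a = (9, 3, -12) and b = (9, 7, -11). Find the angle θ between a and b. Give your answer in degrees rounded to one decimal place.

a · b = 9·9 + 3·7 + (-12)·(-11) = 81 + 21 + 132 = 234
|a|² = 81 + 9 + 144 = 234,  |a| = √234 ≈ 15.297059
|b|² = 81 + 49 + 121 = 251,  |b| = √251 ≈ 15.842980
cos θ = 234 / (15.297059 · 15.842980) ≈ 0.96554
θ = arccos(0.96554) ≈ 15.1°

15.1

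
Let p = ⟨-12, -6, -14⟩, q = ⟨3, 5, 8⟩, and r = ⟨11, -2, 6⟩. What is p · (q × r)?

q × r:
i: 5·6 - 8·(-2) = 30 - (-16) = 46
j: 8·11 - 3·6 = 88 - 18 = 70
k: 3·(-2) - 5·11 = -6 - 55 = -61
q × r = (46, 70, -61)
p · (q × r) = (-12)·46 + (-6)·70 + (-14)·(-61) = -552 - 420 + 854 = -118

-118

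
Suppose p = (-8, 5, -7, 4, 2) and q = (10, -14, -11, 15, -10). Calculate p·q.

p · q = (-8)·10 + 5·(-14) + (-7)·(-11) + 4·15 + 2·(-10) = -80 - 70 + 77 + 60 - 20 = -33

-33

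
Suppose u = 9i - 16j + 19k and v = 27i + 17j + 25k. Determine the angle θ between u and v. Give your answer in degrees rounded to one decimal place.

u · v = 9·27 + (-16)·17 + 19·25 = 243 - 272 + 475 = 446
|u|² = 81 + 256 + 361 = 698,  |u| = √698 ≈ 26.419690
|v|² = 729 + 289 + 625 = 1643,  |v| = √1643 ≈ 40.533936
cos θ = 446 / (26.419690 · 40.533936) ≈ 0.41647
θ = arccos(0.41647) ≈ 65.4°

65.4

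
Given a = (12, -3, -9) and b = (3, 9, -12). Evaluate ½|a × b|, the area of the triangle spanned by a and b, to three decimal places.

101.325

i: (-3)·(-12) - (-9)·9 = 36 - (-81) = 117
j: (-9)·3 - 12·(-12) = -27 - (-144) = 117
k: 12·9 - (-3)·3 = 108 - (-9) = 117
a × b = (117, 117, 117)
|a × b| = √(117² + 117² + 117²) = √41067 ≈ 202.6499
area = ½ · 202.6499 ≈ 101.325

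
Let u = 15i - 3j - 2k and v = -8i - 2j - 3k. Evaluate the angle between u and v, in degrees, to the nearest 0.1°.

142.9

u · v = 15·(-8) + (-3)·(-2) + (-2)·(-3) = -120 + 6 + 6 = -108
|u|² = 225 + 9 + 4 = 238,  |u| = √238 ≈ 15.427249
|v|² = 64 + 4 + 9 = 77,  |v| = √77 ≈ 8.774964
cos θ = -108 / (15.427249 · 8.774964) ≈ -0.79779
θ = arccos(-0.79779) ≈ 142.9°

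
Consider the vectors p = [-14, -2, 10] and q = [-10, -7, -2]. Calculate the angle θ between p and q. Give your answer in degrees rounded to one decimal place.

p · q = (-14)·(-10) + (-2)·(-7) + 10·(-2) = 140 + 14 - 20 = 134
|p|² = 196 + 4 + 100 = 300,  |p| = √300 ≈ 17.320508
|q|² = 100 + 49 + 4 = 153,  |q| = √153 ≈ 12.369317
cos θ = 134 / (17.320508 · 12.369317) ≈ 0.62546
θ = arccos(0.62546) ≈ 51.3°

51.3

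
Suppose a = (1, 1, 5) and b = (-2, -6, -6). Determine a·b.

-38

a · b = 1·(-2) + 1·(-6) + 5·(-6) = -2 - 6 - 30 = -38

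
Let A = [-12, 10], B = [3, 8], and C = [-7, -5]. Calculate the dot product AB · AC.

AB = B − A = (15, -2)
AC = C − A = (5, -15)
AB · AC = 15·5 + (-2)·(-15) = 75 + 30 = 105

105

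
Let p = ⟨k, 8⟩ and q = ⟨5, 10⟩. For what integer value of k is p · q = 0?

-16

p · q = k·5 + 8·10 = 80 + 5k
Set equal to 0: 5k = -80, so k = -16.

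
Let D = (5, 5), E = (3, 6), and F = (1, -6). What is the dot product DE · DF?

-3

DE = E − D = (-2, 1)
DF = F − D = (-4, -11)
DE · DF = (-2)·(-4) + 1·(-11) = 8 - 11 = -3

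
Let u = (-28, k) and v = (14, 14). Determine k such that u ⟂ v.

28

u · v = (-28)·14 + k·14 = -392 + 14k
Set equal to 0: 14k = 392, so k = 28.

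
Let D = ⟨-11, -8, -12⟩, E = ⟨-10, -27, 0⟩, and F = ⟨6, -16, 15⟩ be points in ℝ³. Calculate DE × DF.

DE = (1, -19, 12)
DF = (17, -8, 27)
i: (-19)·27 - 12·(-8) = -513 - (-96) = -417
j: 12·17 - 1·27 = 204 - 27 = 177
k: 1·(-8) - (-19)·17 = -8 - (-323) = 315
DE × DF = (-417, 177, 315)

(-417, 177, 315)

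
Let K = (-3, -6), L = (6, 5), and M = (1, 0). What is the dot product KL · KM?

102

KL = L − K = (9, 11)
KM = M − K = (4, 6)
KL · KM = 9·4 + 11·6 = 36 + 66 = 102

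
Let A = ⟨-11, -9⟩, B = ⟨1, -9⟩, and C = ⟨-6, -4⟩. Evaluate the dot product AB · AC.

60

AB = B − A = (12, 0)
AC = C − A = (5, 5)
AB · AC = 12·5 + 0·5 = 60 + 0 = 60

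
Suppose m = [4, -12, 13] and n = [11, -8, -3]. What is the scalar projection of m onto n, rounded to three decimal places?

7.251

m · n = 4·11 + (-12)·(-8) + 13·(-3) = 44 + 96 - 39 = 101
|n| = √(121 + 64 + 9) = √194 ≈ 13.9284
comp_n m = 101 / √194 ≈ 7.251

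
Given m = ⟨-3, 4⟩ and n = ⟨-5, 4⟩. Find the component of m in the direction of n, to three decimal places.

4.841

m · n = (-3)·(-5) + 4·4 = 15 + 16 = 31
|n| = √(25 + 16) = √41 ≈ 6.4031
comp_n m = 31 / √41 ≈ 4.841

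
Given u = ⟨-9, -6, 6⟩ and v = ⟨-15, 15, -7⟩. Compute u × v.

(-48, -153, -225)

i: (-6)·(-7) - 6·15 = 42 - 90 = -48
j: 6·(-15) - (-9)·(-7) = -90 - 63 = -153
k: (-9)·15 - (-6)·(-15) = -135 - 90 = -225
u × v = (-48, -153, -225)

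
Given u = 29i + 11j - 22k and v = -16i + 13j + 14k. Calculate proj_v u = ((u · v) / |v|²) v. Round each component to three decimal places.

u · v = 29·(-16) + 11·13 + (-22)·14 = -464 + 143 - 308 = -629
|v|² = 256 + 169 + 196 = 621
proj_v u = (-629/621) · (-16, 13, 14) ≈ (16.206, -13.167, -14.180)

(16.206, -13.167, -14.180)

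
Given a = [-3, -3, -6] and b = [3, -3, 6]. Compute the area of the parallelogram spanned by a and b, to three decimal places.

i: (-3)·6 - (-6)·(-3) = -18 - 18 = -36
j: (-6)·3 - (-3)·6 = -18 - (-18) = 0
k: (-3)·(-3) - (-3)·3 = 9 - (-9) = 18
a × b = (-36, 0, 18)
|a × b| = √((-36)² + 0² + 18²) = √1620 ≈ 40.2492

40.249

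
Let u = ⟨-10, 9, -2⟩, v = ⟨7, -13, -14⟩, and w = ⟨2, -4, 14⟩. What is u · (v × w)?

v × w:
i: (-13)·14 - (-14)·(-4) = -182 - 56 = -238
j: (-14)·2 - 7·14 = -28 - 98 = -126
k: 7·(-4) - (-13)·2 = -28 - (-26) = -2
v × w = (-238, -126, -2)
u · (v × w) = (-10)·(-238) + 9·(-126) + (-2)·(-2) = 2380 - 1134 + 4 = 1250

1250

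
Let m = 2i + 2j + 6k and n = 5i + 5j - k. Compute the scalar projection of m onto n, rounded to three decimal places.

1.960

m · n = 2·5 + 2·5 + 6·(-1) = 10 + 10 - 6 = 14
|n| = √(25 + 25 + 1) = √51 ≈ 7.1414
comp_n m = 14 / √51 ≈ 1.960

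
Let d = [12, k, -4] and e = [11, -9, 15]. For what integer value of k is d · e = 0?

8

d · e = 12·11 + k·(-9) + (-4)·15 = 72 - 9k
Set equal to 0: -9k = -72, so k = 8.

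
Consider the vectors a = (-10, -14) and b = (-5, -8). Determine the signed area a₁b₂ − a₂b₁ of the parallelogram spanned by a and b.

10

(-10)·(-8) - (-14)·(-5) = 80 - 70 = 10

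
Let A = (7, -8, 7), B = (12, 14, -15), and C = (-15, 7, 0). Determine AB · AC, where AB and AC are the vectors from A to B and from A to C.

AB = B − A = (5, 22, -22)
AC = C − A = (-22, 15, -7)
AB · AC = 5·(-22) + 22·15 + (-22)·(-7) = -110 + 330 + 154 = 374

374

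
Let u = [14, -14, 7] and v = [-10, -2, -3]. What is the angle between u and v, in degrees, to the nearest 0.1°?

u · v = 14·(-10) + (-14)·(-2) + 7·(-3) = -140 + 28 - 21 = -133
|u|² = 196 + 196 + 49 = 441,  |u| = √441 ≈ 21.000000
|v|² = 100 + 4 + 9 = 113,  |v| = √113 ≈ 10.630146
cos θ = -133 / (21.000000 · 10.630146) ≈ -0.59579
θ = arccos(-0.59579) ≈ 126.6°

126.6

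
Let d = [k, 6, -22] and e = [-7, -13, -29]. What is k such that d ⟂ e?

d · e = k·(-7) + 6·(-13) + (-22)·(-29) = 560 - 7k
Set equal to 0: -7k = -560, so k = 80.

80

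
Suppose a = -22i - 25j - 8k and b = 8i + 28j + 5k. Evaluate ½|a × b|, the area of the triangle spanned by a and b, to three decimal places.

i: (-25)·5 - (-8)·28 = -125 - (-224) = 99
j: (-8)·8 - (-22)·5 = -64 - (-110) = 46
k: (-22)·28 - (-25)·8 = -616 - (-200) = -416
a × b = (99, 46, -416)
|a × b| = √(99² + 46² + (-416)²) = √184973 ≈ 430.0849
area = ½ · 430.0849 ≈ 215.042

215.042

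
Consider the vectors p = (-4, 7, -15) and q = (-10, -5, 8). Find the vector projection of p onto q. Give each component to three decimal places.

p · q = (-4)·(-10) + 7·(-5) + (-15)·8 = 40 - 35 - 120 = -115
|q|² = 100 + 25 + 64 = 189
proj_q p = (-115/189) · (-10, -5, 8) ≈ (6.085, 3.042, -4.868)

(6.085, 3.042, -4.868)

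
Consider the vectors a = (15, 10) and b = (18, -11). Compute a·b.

a · b = 15·18 + 10·(-11) = 270 - 110 = 160

160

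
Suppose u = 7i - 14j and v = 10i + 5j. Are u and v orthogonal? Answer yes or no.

u · v = 7·10 + (-14)·5 = 70 - 70 = 0
Zero, so the vectors are orthogonal.

yes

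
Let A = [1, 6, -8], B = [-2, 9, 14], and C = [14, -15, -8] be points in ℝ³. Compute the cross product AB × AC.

AB = (-3, 3, 22)
AC = (13, -21, 0)
i: 3·0 - 22·(-21) = 0 - (-462) = 462
j: 22·13 - (-3)·0 = 286 - 0 = 286
k: (-3)·(-21) - 3·13 = 63 - 39 = 24
AB × AC = (462, 286, 24)

(462, 286, 24)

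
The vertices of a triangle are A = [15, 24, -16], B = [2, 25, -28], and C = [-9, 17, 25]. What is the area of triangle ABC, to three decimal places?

AB = (-13, 1, -12),  AC = (-24, -7, 41)
i: 1·41 - (-12)·(-7) = 41 - 84 = -43
j: (-12)·(-24) - (-13)·41 = 288 - (-533) = 821
k: (-13)·(-7) - 1·(-24) = 91 - (-24) = 115
AB × AC = (-43, 821, 115)
|AB × AC| = √689115 ≈ 830.1295
area = ½ · 830.1295 ≈ 415.065

415.065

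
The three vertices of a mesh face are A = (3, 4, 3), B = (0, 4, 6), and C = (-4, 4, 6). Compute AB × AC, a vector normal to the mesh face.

AB = (-3, 0, 3)
AC = (-7, 0, 3)
i: 0·3 - 3·0 = 0 - 0 = 0
j: 3·(-7) - (-3)·3 = -21 - (-9) = -12
k: (-3)·0 - 0·(-7) = 0 - 0 = 0
AB × AC = (0, -12, 0)

(0, -12, 0)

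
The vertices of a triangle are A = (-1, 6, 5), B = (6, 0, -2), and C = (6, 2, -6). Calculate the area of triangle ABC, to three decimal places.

AB = (7, -6, -7),  AC = (7, -4, -11)
i: (-6)·(-11) - (-7)·(-4) = 66 - 28 = 38
j: (-7)·7 - 7·(-11) = -49 - (-77) = 28
k: 7·(-4) - (-6)·7 = -28 - (-42) = 14
AB × AC = (38, 28, 14)
|AB × AC| = √2424 ≈ 49.2341
area = ½ · 49.2341 ≈ 24.617

24.617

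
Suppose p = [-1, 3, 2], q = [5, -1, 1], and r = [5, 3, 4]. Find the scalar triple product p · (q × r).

2

q × r:
i: (-1)·4 - 1·3 = -4 - 3 = -7
j: 1·5 - 5·4 = 5 - 20 = -15
k: 5·3 - (-1)·5 = 15 - (-5) = 20
q × r = (-7, -15, 20)
p · (q × r) = (-1)·(-7) + 3·(-15) + 2·20 = 7 - 45 + 40 = 2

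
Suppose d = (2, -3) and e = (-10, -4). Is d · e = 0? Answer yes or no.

no

d · e = 2·(-10) + (-3)·(-4) = -20 + 12 = -8
Nonzero, so the vectors are not orthogonal.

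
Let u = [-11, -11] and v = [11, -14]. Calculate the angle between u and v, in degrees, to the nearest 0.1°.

83.2

u · v = (-11)·11 + (-11)·(-14) = -121 + 154 = 33
|u|² = 121 + 121 = 242,  |u| = √242 ≈ 15.556349
|v|² = 121 + 196 = 317,  |v| = √317 ≈ 17.804494
cos θ = 33 / (15.556349 · 17.804494) ≈ 0.11915
θ = arccos(0.11915) ≈ 83.2°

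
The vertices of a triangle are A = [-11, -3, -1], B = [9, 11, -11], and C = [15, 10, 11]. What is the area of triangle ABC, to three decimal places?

AB = (20, 14, -10),  AC = (26, 13, 12)
i: 14·12 - (-10)·13 = 168 - (-130) = 298
j: (-10)·26 - 20·12 = -260 - 240 = -500
k: 20·13 - 14·26 = 260 - 364 = -104
AB × AC = (298, -500, -104)
|AB × AC| = √349620 ≈ 591.2867
area = ½ · 591.2867 ≈ 295.643

295.643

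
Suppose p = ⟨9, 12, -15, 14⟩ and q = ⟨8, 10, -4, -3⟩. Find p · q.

210

p · q = 9·8 + 12·10 + (-15)·(-4) + 14·(-3) = 72 + 120 + 60 - 42 = 210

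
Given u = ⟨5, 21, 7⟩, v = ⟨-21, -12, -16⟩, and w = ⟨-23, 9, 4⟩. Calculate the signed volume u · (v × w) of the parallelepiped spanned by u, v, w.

6717

v × w:
i: (-12)·4 - (-16)·9 = -48 - (-144) = 96
j: (-16)·(-23) - (-21)·4 = 368 - (-84) = 452
k: (-21)·9 - (-12)·(-23) = -189 - 276 = -465
v × w = (96, 452, -465)
u · (v × w) = 5·96 + 21·452 + 7·(-465) = 480 + 9492 - 3255 = 6717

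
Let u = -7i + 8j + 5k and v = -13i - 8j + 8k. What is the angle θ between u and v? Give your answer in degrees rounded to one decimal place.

u · v = (-7)·(-13) + 8·(-8) + 5·8 = 91 - 64 + 40 = 67
|u|² = 49 + 64 + 25 = 138,  |u| = √138 ≈ 11.747340
|v|² = 169 + 64 + 64 = 297,  |v| = √297 ≈ 17.233688
cos θ = 67 / (11.747340 · 17.233688) ≈ 0.33095
θ = arccos(0.33095) ≈ 70.7°

70.7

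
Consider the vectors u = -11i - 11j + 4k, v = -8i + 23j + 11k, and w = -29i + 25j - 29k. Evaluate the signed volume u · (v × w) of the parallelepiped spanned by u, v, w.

18291

v × w:
i: 23·(-29) - 11·25 = -667 - 275 = -942
j: 11·(-29) - (-8)·(-29) = -319 - 232 = -551
k: (-8)·25 - 23·(-29) = -200 - (-667) = 467
v × w = (-942, -551, 467)
u · (v × w) = (-11)·(-942) + (-11)·(-551) + 4·467 = 10362 + 6061 + 1868 = 18291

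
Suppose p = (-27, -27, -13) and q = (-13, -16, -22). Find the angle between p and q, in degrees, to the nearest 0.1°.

28.5

p · q = (-27)·(-13) + (-27)·(-16) + (-13)·(-22) = 351 + 432 + 286 = 1069
|p|² = 729 + 729 + 169 = 1627,  |p| = √1627 ≈ 40.336088
|q|² = 169 + 256 + 484 = 909,  |q| = √909 ≈ 30.149627
cos θ = 1069 / (40.336088 · 30.149627) ≈ 0.87903
θ = arccos(0.87903) ≈ 28.5°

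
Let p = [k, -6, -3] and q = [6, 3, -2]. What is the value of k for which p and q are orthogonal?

2

p · q = k·6 + (-6)·3 + (-3)·(-2) = -12 + 6k
Set equal to 0: 6k = 12, so k = 2.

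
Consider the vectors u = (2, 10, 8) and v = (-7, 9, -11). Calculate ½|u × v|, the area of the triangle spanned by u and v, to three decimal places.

i: 10·(-11) - 8·9 = -110 - 72 = -182
j: 8·(-7) - 2·(-11) = -56 - (-22) = -34
k: 2·9 - 10·(-7) = 18 - (-70) = 88
u × v = (-182, -34, 88)
|u × v| = √((-182)² + (-34)² + 88²) = √42024 ≈ 204.9976
area = ½ · 204.9976 ≈ 102.499

102.499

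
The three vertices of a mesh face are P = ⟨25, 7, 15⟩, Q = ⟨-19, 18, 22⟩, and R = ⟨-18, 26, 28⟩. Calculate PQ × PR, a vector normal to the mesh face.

PQ = (-44, 11, 7)
PR = (-43, 19, 13)
i: 11·13 - 7·19 = 143 - 133 = 10
j: 7·(-43) - (-44)·13 = -301 - (-572) = 271
k: (-44)·19 - 11·(-43) = -836 - (-473) = -363
PQ × PR = (10, 271, -363)

(10, 271, -363)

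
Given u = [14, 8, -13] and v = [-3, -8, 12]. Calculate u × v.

(-8, -129, -88)

i: 8·12 - (-13)·(-8) = 96 - 104 = -8
j: (-13)·(-3) - 14·12 = 39 - 168 = -129
k: 14·(-8) - 8·(-3) = -112 - (-24) = -88
u × v = (-8, -129, -88)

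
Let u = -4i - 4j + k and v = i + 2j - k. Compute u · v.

u · v = (-4)·1 + (-4)·2 + 1·(-1) = -4 - 8 - 1 = -13

-13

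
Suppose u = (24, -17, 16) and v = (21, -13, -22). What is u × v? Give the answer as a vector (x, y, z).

(582, 864, 45)

i: (-17)·(-22) - 16·(-13) = 374 - (-208) = 582
j: 16·21 - 24·(-22) = 336 - (-528) = 864
k: 24·(-13) - (-17)·21 = -312 - (-357) = 45
u × v = (582, 864, 45)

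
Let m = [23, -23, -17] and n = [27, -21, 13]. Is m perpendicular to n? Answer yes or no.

m · n = 23·27 + (-23)·(-21) + (-17)·13 = 621 + 483 - 221 = 883
Nonzero, so the vectors are not orthogonal.

no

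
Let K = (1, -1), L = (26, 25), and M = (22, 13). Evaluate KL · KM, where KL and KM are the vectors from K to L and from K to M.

889

KL = L − K = (25, 26)
KM = M − K = (21, 14)
KL · KM = 25·21 + 26·14 = 525 + 364 = 889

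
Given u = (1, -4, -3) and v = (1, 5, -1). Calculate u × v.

(19, -2, 9)

i: (-4)·(-1) - (-3)·5 = 4 - (-15) = 19
j: (-3)·1 - 1·(-1) = -3 - (-1) = -2
k: 1·5 - (-4)·1 = 5 - (-4) = 9
u × v = (19, -2, 9)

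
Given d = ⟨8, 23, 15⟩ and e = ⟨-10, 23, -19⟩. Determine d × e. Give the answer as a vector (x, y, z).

(-782, 2, 414)

i: 23·(-19) - 15·23 = -437 - 345 = -782
j: 15·(-10) - 8·(-19) = -150 - (-152) = 2
k: 8·23 - 23·(-10) = 184 - (-230) = 414
d × e = (-782, 2, 414)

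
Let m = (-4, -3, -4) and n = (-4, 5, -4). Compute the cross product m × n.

i: (-3)·(-4) - (-4)·5 = 12 - (-20) = 32
j: (-4)·(-4) - (-4)·(-4) = 16 - 16 = 0
k: (-4)·5 - (-3)·(-4) = -20 - 12 = -32
m × n = (32, 0, -32)

(32, 0, -32)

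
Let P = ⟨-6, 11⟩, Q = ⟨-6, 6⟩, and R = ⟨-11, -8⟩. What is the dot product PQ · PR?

PQ = Q − P = (0, -5)
PR = R − P = (-5, -19)
PQ · PR = 0·(-5) + (-5)·(-19) = 0 + 95 = 95

95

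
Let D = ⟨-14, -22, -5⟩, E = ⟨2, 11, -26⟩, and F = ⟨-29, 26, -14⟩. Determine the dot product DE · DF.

1533

DE = E − D = (16, 33, -21)
DF = F − D = (-15, 48, -9)
DE · DF = 16·(-15) + 33·48 + (-21)·(-9) = -240 + 1584 + 189 = 1533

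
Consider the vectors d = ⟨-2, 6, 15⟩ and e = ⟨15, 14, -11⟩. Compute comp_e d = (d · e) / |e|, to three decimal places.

d · e = (-2)·15 + 6·14 + 15·(-11) = -30 + 84 - 165 = -111
|e| = √(225 + 196 + 121) = √542 ≈ 23.2809
comp_e d = -111 / √542 ≈ -4.768

-4.768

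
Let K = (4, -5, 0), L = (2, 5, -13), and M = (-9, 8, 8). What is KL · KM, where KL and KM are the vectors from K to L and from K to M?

52

KL = L − K = (-2, 10, -13)
KM = M − K = (-13, 13, 8)
KL · KM = (-2)·(-13) + 10·13 + (-13)·8 = 26 + 130 - 104 = 52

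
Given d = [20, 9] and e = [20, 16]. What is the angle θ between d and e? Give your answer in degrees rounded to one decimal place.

d · e = 20·20 + 9·16 = 400 + 144 = 544
|d|² = 400 + 81 = 481,  |d| = √481 ≈ 21.931712
|e|² = 400 + 256 = 656,  |e| = √656 ≈ 25.612497
cos θ = 544 / (21.931712 · 25.612497) ≈ 0.96844
θ = arccos(0.96844) ≈ 14.4°

14.4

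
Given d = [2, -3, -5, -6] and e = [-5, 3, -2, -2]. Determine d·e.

3

d · e = 2·(-5) + (-3)·3 + (-5)·(-2) + (-6)·(-2) = -10 - 9 + 10 + 12 = 3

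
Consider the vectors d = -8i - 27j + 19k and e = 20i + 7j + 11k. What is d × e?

i: (-27)·11 - 19·7 = -297 - 133 = -430
j: 19·20 - (-8)·11 = 380 - (-88) = 468
k: (-8)·7 - (-27)·20 = -56 - (-540) = 484
d × e = (-430, 468, 484)

(-430, 468, 484)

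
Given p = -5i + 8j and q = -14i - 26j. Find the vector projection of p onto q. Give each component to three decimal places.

p · q = (-5)·(-14) + 8·(-26) = 70 - 208 = -138
|q|² = 196 + 676 = 872
proj_q p = (-138/872) · (-14, -26) ≈ (2.216, 4.115)

(2.216, 4.115)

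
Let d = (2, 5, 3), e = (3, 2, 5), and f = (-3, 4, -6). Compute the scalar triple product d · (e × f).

e × f:
i: 2·(-6) - 5·4 = -12 - 20 = -32
j: 5·(-3) - 3·(-6) = -15 - (-18) = 3
k: 3·4 - 2·(-3) = 12 - (-6) = 18
e × f = (-32, 3, 18)
d · (e × f) = 2·(-32) + 5·3 + 3·18 = -64 + 15 + 54 = 5

5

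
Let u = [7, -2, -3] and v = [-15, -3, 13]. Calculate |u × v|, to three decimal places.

77.084

i: (-2)·13 - (-3)·(-3) = -26 - 9 = -35
j: (-3)·(-15) - 7·13 = 45 - 91 = -46
k: 7·(-3) - (-2)·(-15) = -21 - 30 = -51
u × v = (-35, -46, -51)
|u × v| = √((-35)² + (-46)² + (-51)²) = √5942 ≈ 77.0844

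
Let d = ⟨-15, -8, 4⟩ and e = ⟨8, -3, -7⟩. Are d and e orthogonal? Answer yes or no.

d · e = (-15)·8 + (-8)·(-3) + 4·(-7) = -120 + 24 - 28 = -124
Nonzero, so the vectors are not orthogonal.

no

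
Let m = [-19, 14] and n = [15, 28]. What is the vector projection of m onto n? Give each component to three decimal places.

m · n = (-19)·15 + 14·28 = -285 + 392 = 107
|n|² = 225 + 784 = 1009
proj_n m = (107/1009) · (15, 28) ≈ (1.591, 2.969)

(1.591, 2.969)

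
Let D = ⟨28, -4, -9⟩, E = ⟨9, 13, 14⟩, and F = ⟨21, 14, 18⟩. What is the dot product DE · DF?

DE = E − D = (-19, 17, 23)
DF = F − D = (-7, 18, 27)
DE · DF = (-19)·(-7) + 17·18 + 23·27 = 133 + 306 + 621 = 1060

1060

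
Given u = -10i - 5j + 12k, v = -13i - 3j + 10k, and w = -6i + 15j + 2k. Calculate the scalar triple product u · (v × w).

-826

v × w:
i: (-3)·2 - 10·15 = -6 - 150 = -156
j: 10·(-6) - (-13)·2 = -60 - (-26) = -34
k: (-13)·15 - (-3)·(-6) = -195 - 18 = -213
v × w = (-156, -34, -213)
u · (v × w) = (-10)·(-156) + (-5)·(-34) + 12·(-213) = 1560 + 170 - 2556 = -826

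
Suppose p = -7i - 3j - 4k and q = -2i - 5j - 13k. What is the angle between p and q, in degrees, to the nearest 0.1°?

48.0

p · q = (-7)·(-2) + (-3)·(-5) + (-4)·(-13) = 14 + 15 + 52 = 81
|p|² = 49 + 9 + 16 = 74,  |p| = √74 ≈ 8.602325
|q|² = 4 + 25 + 169 = 198,  |q| = √198 ≈ 14.071247
cos θ = 81 / (8.602325 · 14.071247) ≈ 0.66917
θ = arccos(0.66917) ≈ 48.0°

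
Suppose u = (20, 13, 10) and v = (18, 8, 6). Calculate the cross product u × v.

(-2, 60, -74)

i: 13·6 - 10·8 = 78 - 80 = -2
j: 10·18 - 20·6 = 180 - 120 = 60
k: 20·8 - 13·18 = 160 - 234 = -74
u × v = (-2, 60, -74)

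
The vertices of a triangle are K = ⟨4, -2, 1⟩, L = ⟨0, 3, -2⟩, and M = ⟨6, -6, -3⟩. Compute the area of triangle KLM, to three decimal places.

19.647

KL = (-4, 5, -3),  KM = (2, -4, -4)
i: 5·(-4) - (-3)·(-4) = -20 - 12 = -32
j: (-3)·2 - (-4)·(-4) = -6 - 16 = -22
k: (-4)·(-4) - 5·2 = 16 - 10 = 6
KL × KM = (-32, -22, 6)
|KL × KM| = √1544 ≈ 39.2938
area = ½ · 39.2938 ≈ 19.647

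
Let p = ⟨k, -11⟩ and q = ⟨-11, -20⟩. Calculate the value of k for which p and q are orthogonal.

p · q = k·(-11) + (-11)·(-20) = 220 - 11k
Set equal to 0: -11k = -220, so k = 20.

20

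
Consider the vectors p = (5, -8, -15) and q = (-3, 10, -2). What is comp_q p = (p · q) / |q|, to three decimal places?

-6.115

p · q = 5·(-3) + (-8)·10 + (-15)·(-2) = -15 - 80 + 30 = -65
|q| = √(9 + 100 + 4) = √113 ≈ 10.6301
comp_q p = -65 / √113 ≈ -6.115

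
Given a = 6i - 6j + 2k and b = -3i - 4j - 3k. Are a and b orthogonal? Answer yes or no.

yes

a · b = 6·(-3) + (-6)·(-4) + 2·(-3) = -18 + 24 - 6 = 0
Zero, so the vectors are orthogonal.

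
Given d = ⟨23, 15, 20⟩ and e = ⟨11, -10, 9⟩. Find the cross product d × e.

i: 15·9 - 20·(-10) = 135 - (-200) = 335
j: 20·11 - 23·9 = 220 - 207 = 13
k: 23·(-10) - 15·11 = -230 - 165 = -395
d × e = (335, 13, -395)

(335, 13, -395)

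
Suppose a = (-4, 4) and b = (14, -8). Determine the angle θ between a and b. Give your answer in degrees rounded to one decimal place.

a · b = (-4)·14 + 4·(-8) = -56 - 32 = -88
|a|² = 16 + 16 = 32,  |a| = √32 ≈ 5.656854
|b|² = 196 + 64 = 260,  |b| = √260 ≈ 16.124515
cos θ = -88 / (5.656854 · 16.124515) ≈ -0.96476
θ = arccos(-0.96476) ≈ 164.7°

164.7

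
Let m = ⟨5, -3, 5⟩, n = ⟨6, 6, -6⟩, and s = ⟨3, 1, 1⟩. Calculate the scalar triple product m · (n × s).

72

n × s:
i: 6·1 - (-6)·1 = 6 - (-6) = 12
j: (-6)·3 - 6·1 = -18 - 6 = -24
k: 6·1 - 6·3 = 6 - 18 = -12
n × s = (12, -24, -12)
m · (n × s) = 5·12 + (-3)·(-24) + 5·(-12) = 60 + 72 - 60 = 72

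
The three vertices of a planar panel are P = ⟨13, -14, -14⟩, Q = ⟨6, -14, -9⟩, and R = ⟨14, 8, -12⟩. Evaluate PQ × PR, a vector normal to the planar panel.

PQ = (-7, 0, 5)
PR = (1, 22, 2)
i: 0·2 - 5·22 = 0 - 110 = -110
j: 5·1 - (-7)·2 = 5 - (-14) = 19
k: (-7)·22 - 0·1 = -154 - 0 = -154
PQ × PR = (-110, 19, -154)

(-110, 19, -154)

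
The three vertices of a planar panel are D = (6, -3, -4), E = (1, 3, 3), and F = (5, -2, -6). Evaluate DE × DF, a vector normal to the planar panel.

DE = (-5, 6, 7)
DF = (-1, 1, -2)
i: 6·(-2) - 7·1 = -12 - 7 = -19
j: 7·(-1) - (-5)·(-2) = -7 - 10 = -17
k: (-5)·1 - 6·(-1) = -5 - (-6) = 1
DE × DF = (-19, -17, 1)

(-19, -17, 1)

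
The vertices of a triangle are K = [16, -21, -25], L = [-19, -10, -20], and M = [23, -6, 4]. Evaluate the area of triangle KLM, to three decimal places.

KL = (-35, 11, 5),  KM = (7, 15, 29)
i: 11·29 - 5·15 = 319 - 75 = 244
j: 5·7 - (-35)·29 = 35 - (-1015) = 1050
k: (-35)·15 - 11·7 = -525 - 77 = -602
KL × KM = (244, 1050, -602)
|KL × KM| = √1524440 ≈ 1234.6821
area = ½ · 1234.6821 ≈ 617.341

617.341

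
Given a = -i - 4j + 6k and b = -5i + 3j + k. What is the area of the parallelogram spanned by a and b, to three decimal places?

43.058

i: (-4)·1 - 6·3 = -4 - 18 = -22
j: 6·(-5) - (-1)·1 = -30 - (-1) = -29
k: (-1)·3 - (-4)·(-5) = -3 - 20 = -23
a × b = (-22, -29, -23)
|a × b| = √((-22)² + (-29)² + (-23)²) = √1854 ≈ 43.0581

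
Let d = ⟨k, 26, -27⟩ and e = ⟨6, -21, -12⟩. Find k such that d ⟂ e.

d · e = k·6 + 26·(-21) + (-27)·(-12) = -222 + 6k
Set equal to 0: 6k = 222, so k = 37.

37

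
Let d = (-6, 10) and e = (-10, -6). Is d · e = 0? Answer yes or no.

d · e = (-6)·(-10) + 10·(-6) = 60 - 60 = 0
Zero, so the vectors are orthogonal.

yes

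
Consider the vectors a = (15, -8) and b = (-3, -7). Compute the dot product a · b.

11

a · b = 15·(-3) + (-8)·(-7) = -45 + 56 = 11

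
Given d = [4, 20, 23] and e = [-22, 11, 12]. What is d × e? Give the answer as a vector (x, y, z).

i: 20·12 - 23·11 = 240 - 253 = -13
j: 23·(-22) - 4·12 = -506 - 48 = -554
k: 4·11 - 20·(-22) = 44 - (-440) = 484
d × e = (-13, -554, 484)

(-13, -554, 484)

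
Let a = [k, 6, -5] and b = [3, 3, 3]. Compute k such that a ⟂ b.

-1

a · b = k·3 + 6·3 + (-5)·3 = 3 + 3k
Set equal to 0: 3k = -3, so k = -1.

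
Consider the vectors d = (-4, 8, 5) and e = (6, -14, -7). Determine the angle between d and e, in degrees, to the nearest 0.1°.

d · e = (-4)·6 + 8·(-14) + 5·(-7) = -24 - 112 - 35 = -171
|d|² = 16 + 64 + 25 = 105,  |d| = √105 ≈ 10.246951
|e|² = 36 + 196 + 49 = 281,  |e| = √281 ≈ 16.763055
cos θ = -171 / (10.246951 · 16.763055) ≈ -0.99552
θ = arccos(-0.99552) ≈ 174.6°

174.6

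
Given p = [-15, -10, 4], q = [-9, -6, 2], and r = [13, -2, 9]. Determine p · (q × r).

64

q × r:
i: (-6)·9 - 2·(-2) = -54 - (-4) = -50
j: 2·13 - (-9)·9 = 26 - (-81) = 107
k: (-9)·(-2) - (-6)·13 = 18 - (-78) = 96
q × r = (-50, 107, 96)
p · (q × r) = (-15)·(-50) + (-10)·107 + 4·96 = 750 - 1070 + 384 = 64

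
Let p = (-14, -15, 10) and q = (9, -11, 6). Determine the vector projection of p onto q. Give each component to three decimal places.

(3.744, -4.576, 2.496)

p · q = (-14)·9 + (-15)·(-11) + 10·6 = -126 + 165 + 60 = 99
|q|² = 81 + 121 + 36 = 238
proj_q p = (99/238) · (9, -11, 6) ≈ (3.744, -4.576, 2.496)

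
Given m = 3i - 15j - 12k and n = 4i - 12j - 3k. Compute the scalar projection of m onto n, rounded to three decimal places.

m · n = 3·4 + (-15)·(-12) + (-12)·(-3) = 12 + 180 + 36 = 228
|n| = √(16 + 144 + 9) = √169 ≈ 13.0000
comp_n m = 228 / √169 ≈ 17.538

17.538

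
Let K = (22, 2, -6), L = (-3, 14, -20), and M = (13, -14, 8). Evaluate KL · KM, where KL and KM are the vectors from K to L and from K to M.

-163

KL = L − K = (-25, 12, -14)
KM = M − K = (-9, -16, 14)
KL · KM = (-25)·(-9) + 12·(-16) + (-14)·14 = 225 - 192 - 196 = -163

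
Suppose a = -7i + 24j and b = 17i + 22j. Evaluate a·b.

409

a · b = (-7)·17 + 24·22 = -119 + 528 = 409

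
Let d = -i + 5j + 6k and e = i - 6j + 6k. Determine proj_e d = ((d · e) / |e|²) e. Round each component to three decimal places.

(0.068, -0.411, 0.411)

d · e = (-1)·1 + 5·(-6) + 6·6 = -1 - 30 + 36 = 5
|e|² = 1 + 36 + 36 = 73
proj_e d = (5/73) · (1, -6, 6) ≈ (0.068, -0.411, 0.411)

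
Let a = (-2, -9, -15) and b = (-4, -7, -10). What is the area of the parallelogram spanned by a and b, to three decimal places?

i: (-9)·(-10) - (-15)·(-7) = 90 - 105 = -15
j: (-15)·(-4) - (-2)·(-10) = 60 - 20 = 40
k: (-2)·(-7) - (-9)·(-4) = 14 - 36 = -22
a × b = (-15, 40, -22)
|a × b| = √((-15)² + 40² + (-22)²) = √2309 ≈ 48.0521

48.052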